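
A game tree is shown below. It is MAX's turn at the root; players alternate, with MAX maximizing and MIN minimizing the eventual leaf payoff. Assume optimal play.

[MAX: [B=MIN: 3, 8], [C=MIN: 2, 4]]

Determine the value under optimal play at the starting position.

3

B (MIN): min(3, 8) = 3
C (MIN): min(2, 4) = 2
Root (MAX): max(3, 2) = 3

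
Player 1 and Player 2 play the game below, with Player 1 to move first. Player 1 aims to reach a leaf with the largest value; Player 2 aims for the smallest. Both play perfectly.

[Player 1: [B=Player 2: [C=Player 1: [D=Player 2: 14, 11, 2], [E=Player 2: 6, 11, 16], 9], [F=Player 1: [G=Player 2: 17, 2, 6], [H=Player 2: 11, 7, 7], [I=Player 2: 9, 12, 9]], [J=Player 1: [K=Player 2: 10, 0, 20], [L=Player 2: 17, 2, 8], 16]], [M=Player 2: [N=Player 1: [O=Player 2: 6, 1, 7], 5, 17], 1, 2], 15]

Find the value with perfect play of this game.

15

D (Player 2): min(14, 11, 2) = 2
E (Player 2): min(6, 11, 16) = 6
C (Player 1): max(2, 6, 9) = 9
G (Player 2): min(17, 2, 6) = 2
H (Player 2): min(11, 7, 7) = 7
I (Player 2): min(9, 12, 9) = 9
F (Player 1): max(2, 7, 9) = 9
K (Player 2): min(10, 0, 20) = 0
L (Player 2): min(17, 2, 8) = 2
J (Player 1): max(0, 2, 16) = 16
B (Player 2): min(9, 9, 16) = 9
O (Player 2): min(6, 1, 7) = 1
N (Player 1): max(1, 5, 17) = 17
M (Player 2): min(17, 1, 2) = 1
Root (Player 1): max(9, 1, 15) = 15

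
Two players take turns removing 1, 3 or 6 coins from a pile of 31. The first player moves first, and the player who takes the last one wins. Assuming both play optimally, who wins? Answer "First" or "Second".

W/L table (W = player to move can force a win):
i:   0  1  2  3  4  5  6  7  8  9 10 11 12 13 14 15 16 17 18 19 20 21 22 23 24 25 26 27 28 29 30 31
     L  W  L  W  L  W  W  W  W  L  W  L  W  L  W  W  W  W  L  W  L  W  L  W  W  W  W  L  W  L  W  L
Position 31 is L, so the second player wins.

Second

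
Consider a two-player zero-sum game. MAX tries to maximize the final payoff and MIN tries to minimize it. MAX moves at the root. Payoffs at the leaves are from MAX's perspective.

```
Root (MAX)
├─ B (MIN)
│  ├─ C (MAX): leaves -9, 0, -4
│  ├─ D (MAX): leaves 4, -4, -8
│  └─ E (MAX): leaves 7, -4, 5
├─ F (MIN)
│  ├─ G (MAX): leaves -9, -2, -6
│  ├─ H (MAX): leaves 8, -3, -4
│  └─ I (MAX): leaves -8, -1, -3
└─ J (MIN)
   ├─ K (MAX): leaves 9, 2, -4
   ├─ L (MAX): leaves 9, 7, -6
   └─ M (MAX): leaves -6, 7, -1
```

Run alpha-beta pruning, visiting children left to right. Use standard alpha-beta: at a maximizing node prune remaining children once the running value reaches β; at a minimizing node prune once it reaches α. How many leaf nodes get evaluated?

15

C [α=-∞,β=+∞]: v=0
D [α=-∞,β=0]: v=4 after child 1 ≥ β → β-cutoff, skip 2
E [α=-∞,β=0]: v=7 after child 1 ≥ β → β-cutoff, skip 2
B [α=-∞,β=+∞]: v=0
G [α=0,β=+∞]: v=-2
F [α=0,β=+∞]: v=-2 after child 1 ≤ α → α-cutoff, skip 2
K [α=0,β=+∞]: v=9
L [α=0,β=9]: v=9 after child 1 ≥ β → β-cutoff, skip 2
M [α=0,β=9]: v=7
J [α=0,β=+∞]: v=7
Root [α=-∞,β=+∞]: v=7
Leaves evaluated: 15 of 27.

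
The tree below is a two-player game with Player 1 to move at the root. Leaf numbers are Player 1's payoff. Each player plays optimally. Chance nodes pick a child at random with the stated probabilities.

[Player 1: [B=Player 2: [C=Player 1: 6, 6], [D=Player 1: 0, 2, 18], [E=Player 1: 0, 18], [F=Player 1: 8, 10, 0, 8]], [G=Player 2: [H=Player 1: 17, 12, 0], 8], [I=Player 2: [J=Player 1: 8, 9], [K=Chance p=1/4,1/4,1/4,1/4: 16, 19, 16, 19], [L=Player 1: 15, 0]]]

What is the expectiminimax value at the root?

C (Player 1): max(6, 6) = 6
D (Player 1): max(0, 2, 18) = 18
E (Player 1): max(0, 18) = 18
F (Player 1): max(8, 10, 0, 8) = 10
B (Player 2): min(6, 18, 18, 10) = 6
H (Player 1): max(17, 12, 0) = 17
G (Player 2): min(17, 8) = 8
J (Player 1): max(8, 9) = 9
K (Chance): 1/4·16 + 1/4·19 + 1/4·16 + 1/4·19 = 17.5
L (Player 1): max(15, 0) = 15
I (Player 2): min(9, 17.5, 15) = 9
Root (Player 1): max(6, 8, 9) = 9

9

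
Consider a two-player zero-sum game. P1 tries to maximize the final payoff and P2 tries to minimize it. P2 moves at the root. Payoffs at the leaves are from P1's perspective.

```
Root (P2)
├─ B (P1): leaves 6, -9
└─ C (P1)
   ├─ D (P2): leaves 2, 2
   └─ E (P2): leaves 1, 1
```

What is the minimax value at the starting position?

2

B (P1): max(6, -9) = 6
D (P2): min(2, 2) = 2
E (P2): min(1, 1) = 1
C (P1): max(2, 1) = 2
Root (P2): min(6, 2) = 2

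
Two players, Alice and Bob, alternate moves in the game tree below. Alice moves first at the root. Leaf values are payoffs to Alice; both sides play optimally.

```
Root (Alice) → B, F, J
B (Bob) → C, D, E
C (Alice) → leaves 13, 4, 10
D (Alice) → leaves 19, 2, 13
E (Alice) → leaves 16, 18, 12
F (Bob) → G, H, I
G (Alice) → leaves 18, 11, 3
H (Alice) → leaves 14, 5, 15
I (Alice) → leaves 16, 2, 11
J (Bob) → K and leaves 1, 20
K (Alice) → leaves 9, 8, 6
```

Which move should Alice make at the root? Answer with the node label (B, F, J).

C (Alice): max(13, 4, 10) = 13
D (Alice): max(19, 2, 13) = 19
E (Alice): max(16, 18, 12) = 18
B (Bob): min(13, 19, 18) = 13
G (Alice): max(18, 11, 3) = 18
H (Alice): max(14, 5, 15) = 15
I (Alice): max(16, 2, 11) = 16
F (Bob): min(18, 15, 16) = 15
K (Alice): max(9, 8, 6) = 9
J (Bob): min(9, 1, 20) = 1
Root (Alice): max(13, 15, 1) = 15
Alice picks the child with the highest value: F (value 15).

F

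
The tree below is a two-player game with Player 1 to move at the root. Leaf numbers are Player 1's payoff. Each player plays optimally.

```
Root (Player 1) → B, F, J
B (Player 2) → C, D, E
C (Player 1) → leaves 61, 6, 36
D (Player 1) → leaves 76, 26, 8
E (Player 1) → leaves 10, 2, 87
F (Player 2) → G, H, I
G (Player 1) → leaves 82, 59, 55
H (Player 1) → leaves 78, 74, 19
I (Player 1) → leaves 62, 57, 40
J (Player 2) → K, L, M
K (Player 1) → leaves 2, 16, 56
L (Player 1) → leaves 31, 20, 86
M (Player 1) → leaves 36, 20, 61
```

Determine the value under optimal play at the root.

C (Player 1): max(61, 6, 36) = 61
D (Player 1): max(76, 26, 8) = 76
E (Player 1): max(10, 2, 87) = 87
B (Player 2): min(61, 76, 87) = 61
G (Player 1): max(82, 59, 55) = 82
H (Player 1): max(78, 74, 19) = 78
I (Player 1): max(62, 57, 40) = 62
F (Player 2): min(82, 78, 62) = 62
K (Player 1): max(2, 16, 56) = 56
L (Player 1): max(31, 20, 86) = 86
M (Player 1): max(36, 20, 61) = 61
J (Player 2): min(56, 86, 61) = 56
Root (Player 1): max(61, 62, 56) = 62

62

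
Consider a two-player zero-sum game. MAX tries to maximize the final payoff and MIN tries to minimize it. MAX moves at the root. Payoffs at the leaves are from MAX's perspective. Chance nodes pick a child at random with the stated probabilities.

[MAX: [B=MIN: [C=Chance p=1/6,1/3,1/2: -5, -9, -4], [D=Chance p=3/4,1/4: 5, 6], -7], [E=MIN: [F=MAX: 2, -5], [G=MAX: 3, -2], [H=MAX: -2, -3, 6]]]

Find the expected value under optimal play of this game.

C (Chance): 1/6·-5 + 1/3·-9 + 1/2·-4 = -5.83
D (Chance): 3/4·5 + 1/4·6 = 5.25
B (MIN): min(-5.83, 5.25, -7) = -7
F (MAX): max(2, -5) = 2
G (MAX): max(3, -2) = 3
H (MAX): max(-2, -3, 6) = 6
E (MIN): min(2, 3, 6) = 2
Root (MAX): max(-7, 2) = 2

2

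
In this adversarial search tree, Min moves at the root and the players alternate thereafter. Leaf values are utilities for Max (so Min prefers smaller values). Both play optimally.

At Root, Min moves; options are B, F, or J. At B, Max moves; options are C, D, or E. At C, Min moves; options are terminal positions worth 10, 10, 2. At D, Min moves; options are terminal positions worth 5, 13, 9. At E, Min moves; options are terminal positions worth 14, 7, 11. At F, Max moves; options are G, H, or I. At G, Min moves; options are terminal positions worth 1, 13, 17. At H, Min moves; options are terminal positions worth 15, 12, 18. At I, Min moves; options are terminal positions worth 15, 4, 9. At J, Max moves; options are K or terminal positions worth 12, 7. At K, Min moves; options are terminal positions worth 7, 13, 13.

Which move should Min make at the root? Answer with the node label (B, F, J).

B

C (Min): min(10, 10, 2) = 2
D (Min): min(5, 13, 9) = 5
E (Min): min(14, 7, 11) = 7
B (Max): max(2, 5, 7) = 7
G (Min): min(1, 13, 17) = 1
H (Min): min(15, 12, 18) = 12
I (Min): min(15, 4, 9) = 4
F (Max): max(1, 12, 4) = 12
K (Min): min(7, 13, 13) = 7
J (Max): max(7, 12, 7) = 12
Root (Min): min(7, 12, 12) = 7
Min picks the child with the lowest value: B (value 7).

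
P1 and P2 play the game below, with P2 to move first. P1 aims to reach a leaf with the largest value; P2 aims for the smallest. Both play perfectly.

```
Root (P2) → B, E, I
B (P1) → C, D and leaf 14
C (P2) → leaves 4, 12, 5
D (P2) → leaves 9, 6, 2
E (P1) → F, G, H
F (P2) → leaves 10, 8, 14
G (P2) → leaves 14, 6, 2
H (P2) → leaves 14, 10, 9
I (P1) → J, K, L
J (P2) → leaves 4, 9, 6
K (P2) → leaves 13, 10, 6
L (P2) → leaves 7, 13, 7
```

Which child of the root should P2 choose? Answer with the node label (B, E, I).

C (P2): min(4, 12, 5) = 4
D (P2): min(9, 6, 2) = 2
B (P1): max(4, 2, 14) = 14
F (P2): min(10, 8, 14) = 8
G (P2): min(14, 6, 2) = 2
H (P2): min(14, 10, 9) = 9
E (P1): max(8, 2, 9) = 9
J (P2): min(4, 9, 6) = 4
K (P2): min(13, 10, 6) = 6
L (P2): min(7, 13, 7) = 7
I (P1): max(4, 6, 7) = 7
Root (P2): min(14, 9, 7) = 7
P2 picks the child with the lowest value: I (value 7).

I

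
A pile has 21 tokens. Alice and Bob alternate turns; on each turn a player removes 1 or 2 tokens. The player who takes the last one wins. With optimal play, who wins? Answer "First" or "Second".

Positions where the player to move wins (W) vs loses (L):
i:   0  1  2  3  4  5  6  7  8  9 10 11 12 13 14 15 16 17 18 19 20 21
     L  W  W  L  W  W  L  W  W  L  W  W  L  W  W  L  W  W  L  W  W  L
Position 21 is L, so the second player wins.

Second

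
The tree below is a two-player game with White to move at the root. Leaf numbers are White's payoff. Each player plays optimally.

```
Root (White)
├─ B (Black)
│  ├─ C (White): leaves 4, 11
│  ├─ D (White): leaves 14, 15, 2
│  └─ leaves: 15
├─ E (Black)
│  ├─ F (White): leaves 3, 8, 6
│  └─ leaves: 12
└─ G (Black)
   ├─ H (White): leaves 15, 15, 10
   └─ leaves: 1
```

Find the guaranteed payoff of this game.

C (White): max(4, 11) = 11
D (White): max(14, 15, 2) = 15
B (Black): min(11, 15, 15) = 11
F (White): max(3, 8, 6) = 8
E (Black): min(8, 12) = 8
H (White): max(15, 15, 10) = 15
G (Black): min(15, 1) = 1
Root (White): max(11, 8, 1) = 11

11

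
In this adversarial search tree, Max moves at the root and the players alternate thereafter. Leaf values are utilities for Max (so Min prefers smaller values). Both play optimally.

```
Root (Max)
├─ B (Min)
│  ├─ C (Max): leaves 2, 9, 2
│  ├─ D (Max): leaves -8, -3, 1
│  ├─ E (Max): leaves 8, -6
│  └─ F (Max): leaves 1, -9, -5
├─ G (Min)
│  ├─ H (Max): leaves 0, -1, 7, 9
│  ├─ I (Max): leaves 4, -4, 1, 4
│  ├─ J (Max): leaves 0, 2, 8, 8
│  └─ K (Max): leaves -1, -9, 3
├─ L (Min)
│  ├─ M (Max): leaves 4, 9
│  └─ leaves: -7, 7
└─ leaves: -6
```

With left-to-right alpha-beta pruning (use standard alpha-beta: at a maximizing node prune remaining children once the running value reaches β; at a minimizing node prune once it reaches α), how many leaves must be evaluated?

C [α=-∞,β=+∞]: v=9
D [α=-∞,β=9]: v=1
E [α=-∞,β=1]: v=8 after child 1 ≥ β → β-cutoff, skip 1
F [α=-∞,β=1]: v=1 after child 1 ≥ β → β-cutoff, skip 2
B [α=-∞,β=+∞]: v=1
H [α=1,β=+∞]: v=9
I [α=1,β=9]: v=4
J [α=1,β=4]: v=8 after child 3 ≥ β → β-cutoff, skip 1
K [α=1,β=4]: v=3
G [α=1,β=+∞]: v=3
M [α=3,β=+∞]: v=9
L [α=3,β=+∞]: v=-7 after child 2 ≤ α → α-cutoff, skip 1
Root [α=-∞,β=+∞]: v=3
Leaves evaluated: 26 of 31.

26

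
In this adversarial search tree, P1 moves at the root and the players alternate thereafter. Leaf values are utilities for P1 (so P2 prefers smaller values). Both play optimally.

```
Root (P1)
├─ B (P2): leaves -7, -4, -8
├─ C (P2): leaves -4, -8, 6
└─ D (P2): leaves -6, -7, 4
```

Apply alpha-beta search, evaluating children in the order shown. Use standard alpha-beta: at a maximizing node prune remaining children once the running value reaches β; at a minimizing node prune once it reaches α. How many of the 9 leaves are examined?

B [α=-∞,β=+∞]: v=-8
C [α=-8,β=+∞]: v=-8 after child 2 ≤ α → α-cutoff, skip 1
D [α=-8,β=+∞]: v=-7
Root [α=-∞,β=+∞]: v=-7
Leaves evaluated: 8 of 9.

8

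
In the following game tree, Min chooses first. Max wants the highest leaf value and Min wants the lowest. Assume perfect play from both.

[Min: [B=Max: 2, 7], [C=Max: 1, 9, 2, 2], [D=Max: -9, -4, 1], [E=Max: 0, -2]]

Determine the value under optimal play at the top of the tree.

B (Max): max(2, 7) = 7
C (Max): max(1, 9, 2, 2) = 9
D (Max): max(-9, -4, 1) = 1
E (Max): max(0, -2) = 0
Root (Min): min(7, 9, 1, 0) = 0

0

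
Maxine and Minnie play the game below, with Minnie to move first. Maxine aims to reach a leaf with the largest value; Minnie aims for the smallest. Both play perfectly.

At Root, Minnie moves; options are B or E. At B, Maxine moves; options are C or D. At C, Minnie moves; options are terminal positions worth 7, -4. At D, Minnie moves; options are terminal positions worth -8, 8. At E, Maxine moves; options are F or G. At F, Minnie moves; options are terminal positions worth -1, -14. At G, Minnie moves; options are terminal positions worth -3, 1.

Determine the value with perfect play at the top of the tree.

C (Minnie): min(7, -4) = -4
D (Minnie): min(-8, 8) = -8
B (Maxine): max(-4, -8) = -4
F (Minnie): min(-1, -14) = -14
G (Minnie): min(-3, 1) = -3
E (Maxine): max(-14, -3) = -3
Root (Minnie): min(-4, -3) = -4

-4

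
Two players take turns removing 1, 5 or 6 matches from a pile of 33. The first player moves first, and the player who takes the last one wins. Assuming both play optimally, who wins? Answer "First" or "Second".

Second

i:   0  1  2  3  4  5  6  7  8  9 10 11 12 13 14 15 16 17 18 19 20 21 22 23 24 25 26 27 28 29 30 31 32 33
     L  W  L  W  L  W  W  W  W  W  W  L  W  L  W  L  W  W  W  W  W  W  L  W  L  W  L  W  W  W  W  W  W  L
Position 33 is L, so the second player wins.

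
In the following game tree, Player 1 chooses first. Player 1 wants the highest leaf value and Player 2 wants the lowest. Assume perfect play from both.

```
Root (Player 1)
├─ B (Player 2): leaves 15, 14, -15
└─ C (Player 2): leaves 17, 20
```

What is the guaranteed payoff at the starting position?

B (Player 2): min(15, 14, -15) = -15
C (Player 2): min(17, 20) = 17
Root (Player 1): max(-15, 17) = 17

17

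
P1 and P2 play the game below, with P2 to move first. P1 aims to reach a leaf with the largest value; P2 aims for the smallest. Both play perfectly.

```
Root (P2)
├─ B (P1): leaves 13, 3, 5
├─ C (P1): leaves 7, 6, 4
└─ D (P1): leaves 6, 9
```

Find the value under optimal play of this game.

B (P1): max(13, 3, 5) = 13
C (P1): max(7, 6, 4) = 7
D (P1): max(6, 9) = 9
Root (P2): min(13, 7, 9) = 7

7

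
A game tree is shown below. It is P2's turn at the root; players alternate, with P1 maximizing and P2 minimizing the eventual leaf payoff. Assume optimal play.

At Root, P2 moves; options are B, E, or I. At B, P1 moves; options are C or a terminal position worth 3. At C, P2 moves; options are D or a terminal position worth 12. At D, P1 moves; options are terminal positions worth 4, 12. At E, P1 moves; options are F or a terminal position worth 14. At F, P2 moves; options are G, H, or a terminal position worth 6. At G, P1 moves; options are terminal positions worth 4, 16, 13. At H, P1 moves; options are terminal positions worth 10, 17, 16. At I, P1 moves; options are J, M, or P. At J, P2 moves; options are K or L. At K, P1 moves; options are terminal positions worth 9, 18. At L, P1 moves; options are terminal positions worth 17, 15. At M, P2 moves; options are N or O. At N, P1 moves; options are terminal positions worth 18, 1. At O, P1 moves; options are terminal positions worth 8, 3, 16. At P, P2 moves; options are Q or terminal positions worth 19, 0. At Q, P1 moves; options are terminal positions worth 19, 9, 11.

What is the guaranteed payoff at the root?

12

D (P1): max(4, 12) = 12
C (P2): min(12, 12) = 12
B (P1): max(12, 3) = 12
G (P1): max(4, 16, 13) = 16
H (P1): max(10, 17, 16) = 17
F (P2): min(16, 17, 6) = 6
E (P1): max(6, 14) = 14
K (P1): max(9, 18) = 18
L (P1): max(17, 15) = 17
J (P2): min(18, 17) = 17
N (P1): max(18, 1) = 18
O (P1): max(8, 3, 16) = 16
M (P2): min(18, 16) = 16
Q (P1): max(19, 9, 11) = 19
P (P2): min(19, 19, 0) = 0
I (P1): max(17, 16, 0) = 17
Root (P2): min(12, 14, 17) = 12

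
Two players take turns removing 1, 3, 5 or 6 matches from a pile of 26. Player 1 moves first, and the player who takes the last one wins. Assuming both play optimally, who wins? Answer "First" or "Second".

Second

Mark each pile size as W (mover wins) or L (mover loses):
i:   0  1  2  3  4  5  6  7  8  9 10 11 12 13 14 15 16 17 18 19 20 21 22 23 24 25 26
     L  W  L  W  L  W  W  W  W  W  W  L  W  L  W  L  W  W  W  W  W  W  L  W  L  W  L
Position 26 is L, so the second player wins.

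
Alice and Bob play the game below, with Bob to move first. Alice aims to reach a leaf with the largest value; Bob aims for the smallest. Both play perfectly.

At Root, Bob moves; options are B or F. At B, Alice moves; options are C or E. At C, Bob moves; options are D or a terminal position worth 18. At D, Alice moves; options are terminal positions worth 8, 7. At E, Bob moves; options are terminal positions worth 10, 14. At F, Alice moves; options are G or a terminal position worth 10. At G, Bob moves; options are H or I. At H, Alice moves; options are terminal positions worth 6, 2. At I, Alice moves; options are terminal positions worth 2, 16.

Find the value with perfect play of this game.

10

D (Alice): max(8, 7) = 8
C (Bob): min(8, 18) = 8
E (Bob): min(10, 14) = 10
B (Alice): max(8, 10) = 10
H (Alice): max(6, 2) = 6
I (Alice): max(2, 16) = 16
G (Bob): min(6, 16) = 6
F (Alice): max(6, 10) = 10
Root (Bob): min(10, 10) = 10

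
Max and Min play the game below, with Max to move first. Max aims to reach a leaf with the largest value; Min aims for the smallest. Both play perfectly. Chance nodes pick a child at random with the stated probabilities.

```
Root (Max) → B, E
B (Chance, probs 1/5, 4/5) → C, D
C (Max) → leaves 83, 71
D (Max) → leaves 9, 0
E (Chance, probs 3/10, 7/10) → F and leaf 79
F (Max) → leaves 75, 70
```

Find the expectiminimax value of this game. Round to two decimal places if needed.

77.8

C (Max): max(83, 71) = 83
D (Max): max(9, 0) = 9
B (Chance): 1/5·83 + 4/5·9 = 23.8
F (Max): max(75, 70) = 75
E (Chance): 3/10·75 + 7/10·79 = 77.8
Root (Max): max(23.8, 77.8) = 77.8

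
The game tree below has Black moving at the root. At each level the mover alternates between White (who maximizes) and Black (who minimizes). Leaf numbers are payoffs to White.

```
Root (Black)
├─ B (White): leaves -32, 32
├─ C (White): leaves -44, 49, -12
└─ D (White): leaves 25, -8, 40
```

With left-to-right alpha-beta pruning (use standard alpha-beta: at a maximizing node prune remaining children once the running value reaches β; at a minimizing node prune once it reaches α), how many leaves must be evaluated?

B [α=-∞,β=+∞]: v=32
C [α=-∞,β=32]: v=49 after child 2 ≥ β → β-cutoff, skip 1
D [α=-∞,β=32]: v=40
Root [α=-∞,β=+∞]: v=32
Leaves evaluated: 7 of 8.

7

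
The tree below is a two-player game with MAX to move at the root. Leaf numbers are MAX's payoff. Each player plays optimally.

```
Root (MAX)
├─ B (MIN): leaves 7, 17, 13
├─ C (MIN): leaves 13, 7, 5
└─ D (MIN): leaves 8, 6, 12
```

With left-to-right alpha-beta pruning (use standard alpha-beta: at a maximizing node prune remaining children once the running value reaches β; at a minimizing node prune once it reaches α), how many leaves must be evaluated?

B [α=-∞,β=+∞]: v=7
C [α=7,β=+∞]: v=7 after child 2 ≤ α → α-cutoff, skip 1
D [α=7,β=+∞]: v=6 after child 2 ≤ α → α-cutoff, skip 1
Root [α=-∞,β=+∞]: v=7
Leaves evaluated: 7 of 9.

7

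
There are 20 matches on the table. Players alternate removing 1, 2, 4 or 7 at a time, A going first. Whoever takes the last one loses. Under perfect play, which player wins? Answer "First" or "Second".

First

W/L table (W = player to move can force a win):
i:   0  1  2  3  4  5  6  7  8  9 10 11 12 13 14 15 16 17 18 19 20
     W  L  W  W  L  W  W  L  W  W  L  W  W  L  W  W  L  W  W  L  W
Position 20 is W, so the first player wins.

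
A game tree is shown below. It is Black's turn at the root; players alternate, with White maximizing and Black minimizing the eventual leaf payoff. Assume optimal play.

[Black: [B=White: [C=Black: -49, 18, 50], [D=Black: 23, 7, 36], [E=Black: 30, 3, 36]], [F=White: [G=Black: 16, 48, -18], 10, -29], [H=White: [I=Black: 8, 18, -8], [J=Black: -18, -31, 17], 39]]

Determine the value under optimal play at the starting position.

C (Black): min(-49, 18, 50) = -49
D (Black): min(23, 7, 36) = 7
E (Black): min(30, 3, 36) = 3
B (White): max(-49, 7, 3) = 7
G (Black): min(16, 48, -18) = -18
F (White): max(-18, 10, -29) = 10
I (Black): min(8, 18, -8) = -8
J (Black): min(-18, -31, 17) = -31
H (White): max(-8, -31, 39) = 39
Root (Black): min(7, 10, 39) = 7

7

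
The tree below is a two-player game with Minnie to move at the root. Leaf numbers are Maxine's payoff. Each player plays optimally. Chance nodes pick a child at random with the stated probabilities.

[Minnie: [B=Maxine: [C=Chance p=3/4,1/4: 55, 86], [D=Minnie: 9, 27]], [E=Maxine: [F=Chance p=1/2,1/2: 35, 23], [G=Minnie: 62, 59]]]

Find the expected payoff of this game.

C (Chance): 3/4·55 + 1/4·86 = 62.75
D (Minnie): min(9, 27) = 9
B (Maxine): max(62.75, 9) = 62.75
F (Chance): 1/2·35 + 1/2·23 = 29
G (Minnie): min(62, 59) = 59
E (Maxine): max(29, 59) = 59
Root (Minnie): min(62.75, 59) = 59

59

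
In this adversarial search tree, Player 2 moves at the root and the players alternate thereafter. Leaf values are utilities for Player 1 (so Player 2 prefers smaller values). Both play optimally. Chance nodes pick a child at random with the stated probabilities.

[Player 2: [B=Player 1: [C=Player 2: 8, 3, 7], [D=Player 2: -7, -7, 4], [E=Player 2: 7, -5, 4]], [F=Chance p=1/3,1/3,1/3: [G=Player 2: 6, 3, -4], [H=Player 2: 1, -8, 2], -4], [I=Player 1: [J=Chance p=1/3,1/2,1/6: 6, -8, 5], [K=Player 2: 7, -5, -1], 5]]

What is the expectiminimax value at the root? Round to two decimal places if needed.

C (Player 2): min(8, 3, 7) = 3
D (Player 2): min(-7, -7, 4) = -7
E (Player 2): min(7, -5, 4) = -5
B (Player 1): max(3, -7, -5) = 3
G (Player 2): min(6, 3, -4) = -4
H (Player 2): min(1, -8, 2) = -8
F (Chance): 1/3·-4 + 1/3·-8 + 1/3·-4 = -5.33
J (Chance): 1/3·6 + 1/2·-8 + 1/6·5 = -1.17
K (Player 2): min(7, -5, -1) = -5
I (Player 1): max(-1.17, -5, 5) = 5
Root (Player 2): min(3, -5.33, 5) = -5.33

-5.33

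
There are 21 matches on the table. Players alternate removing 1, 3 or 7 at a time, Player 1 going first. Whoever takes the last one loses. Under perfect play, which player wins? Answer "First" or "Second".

Second

Positions where the player to move wins (W) vs loses (L):
i:   0  1  2  3  4  5  6  7  8  9 10 11 12 13 14 15 16 17 18 19 20 21
     W  L  W  L  W  L  W  L  W  L  W  L  W  L  W  L  W  L  W  L  W  L
Position 21 is L, so the second player wins.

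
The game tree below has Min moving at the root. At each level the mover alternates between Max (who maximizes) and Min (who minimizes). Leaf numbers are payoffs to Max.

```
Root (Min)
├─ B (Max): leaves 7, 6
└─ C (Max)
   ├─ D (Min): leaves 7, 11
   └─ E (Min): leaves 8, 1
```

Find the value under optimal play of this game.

B (Max): max(7, 6) = 7
D (Min): min(7, 11) = 7
E (Min): min(8, 1) = 1
C (Max): max(7, 1) = 7
Root (Min): min(7, 7) = 7

7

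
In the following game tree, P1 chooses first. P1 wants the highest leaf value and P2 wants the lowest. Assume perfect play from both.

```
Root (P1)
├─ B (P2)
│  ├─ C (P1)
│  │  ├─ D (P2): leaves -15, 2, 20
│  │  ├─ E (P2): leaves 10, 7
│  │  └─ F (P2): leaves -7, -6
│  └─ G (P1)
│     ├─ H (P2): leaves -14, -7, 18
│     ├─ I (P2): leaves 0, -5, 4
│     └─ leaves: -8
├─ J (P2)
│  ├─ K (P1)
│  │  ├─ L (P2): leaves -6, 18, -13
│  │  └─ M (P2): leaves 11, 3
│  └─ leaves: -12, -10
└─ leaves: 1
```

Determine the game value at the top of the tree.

1

D (P2): min(-15, 2, 20) = -15
E (P2): min(10, 7) = 7
F (P2): min(-7, -6) = -7
C (P1): max(-15, 7, -7) = 7
H (P2): min(-14, -7, 18) = -14
I (P2): min(0, -5, 4) = -5
G (P1): max(-14, -5, -8) = -5
B (P2): min(7, -5) = -5
L (P2): min(-6, 18, -13) = -13
M (P2): min(11, 3) = 3
K (P1): max(-13, 3) = 3
J (P2): min(3, -12, -10) = -12
Root (P1): max(-5, -12, 1) = 1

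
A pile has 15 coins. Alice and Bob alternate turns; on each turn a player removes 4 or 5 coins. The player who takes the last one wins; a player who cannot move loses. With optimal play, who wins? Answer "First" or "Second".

First

Compute winning (W) and losing (L) positions by backward induction:
i:   0  1  2  3  4  5  6  7  8  9 10 11 12 13 14 15
     L  L  L  L  W  W  W  W  W  L  L  L  L  W  W  W
Position 15 is W, so the first player wins.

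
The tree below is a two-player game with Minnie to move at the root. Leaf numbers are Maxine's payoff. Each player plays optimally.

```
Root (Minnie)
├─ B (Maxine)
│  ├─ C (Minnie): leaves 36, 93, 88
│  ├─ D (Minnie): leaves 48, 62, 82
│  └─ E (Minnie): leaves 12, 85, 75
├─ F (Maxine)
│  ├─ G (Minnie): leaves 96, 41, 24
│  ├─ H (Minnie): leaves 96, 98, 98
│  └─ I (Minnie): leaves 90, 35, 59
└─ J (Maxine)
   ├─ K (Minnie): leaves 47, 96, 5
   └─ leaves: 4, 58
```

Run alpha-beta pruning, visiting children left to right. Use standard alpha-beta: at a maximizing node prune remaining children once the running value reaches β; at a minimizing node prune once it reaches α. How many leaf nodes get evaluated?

18

C [α=-∞,β=+∞]: v=36
D [α=36,β=+∞]: v=48
E [α=48,β=+∞]: v=12 after child 1 ≤ α → α-cutoff, skip 2
B [α=-∞,β=+∞]: v=48
G [α=-∞,β=48]: v=24
H [α=24,β=48]: v=96
F [α=-∞,β=48]: v=96 after child 2 ≥ β → β-cutoff, skip 1
K [α=-∞,β=48]: v=5
J [α=-∞,β=48]: v=58
Root [α=-∞,β=+∞]: v=48
Leaves evaluated: 18 of 23.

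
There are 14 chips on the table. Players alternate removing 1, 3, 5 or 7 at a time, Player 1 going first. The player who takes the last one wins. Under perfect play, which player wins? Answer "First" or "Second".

Second

Mark each pile size as W (mover wins) or L (mover loses):
i:   0  1  2  3  4  5  6  7  8  9 10 11 12 13 14
     L  W  L  W  L  W  L  W  L  W  L  W  L  W  L
Position 14 is L, so the second player wins.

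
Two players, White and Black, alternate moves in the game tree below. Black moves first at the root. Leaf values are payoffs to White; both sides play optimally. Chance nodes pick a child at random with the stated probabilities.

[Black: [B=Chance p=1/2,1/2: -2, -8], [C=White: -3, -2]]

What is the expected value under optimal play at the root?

B (Chance): 1/2·-2 + 1/2·-8 = -5
C (White): max(-3, -2) = -2
Root (Black): min(-5, -2) = -5

-5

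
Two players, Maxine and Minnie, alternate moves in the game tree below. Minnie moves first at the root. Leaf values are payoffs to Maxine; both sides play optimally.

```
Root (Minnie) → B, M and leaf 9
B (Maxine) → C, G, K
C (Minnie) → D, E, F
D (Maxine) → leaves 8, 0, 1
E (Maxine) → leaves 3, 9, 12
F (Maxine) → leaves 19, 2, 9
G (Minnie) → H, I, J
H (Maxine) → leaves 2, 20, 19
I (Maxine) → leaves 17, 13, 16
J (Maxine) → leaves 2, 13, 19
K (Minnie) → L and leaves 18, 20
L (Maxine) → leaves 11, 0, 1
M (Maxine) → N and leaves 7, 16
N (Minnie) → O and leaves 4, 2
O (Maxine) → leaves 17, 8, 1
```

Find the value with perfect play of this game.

9

D (Maxine): max(8, 0, 1) = 8
E (Maxine): max(3, 9, 12) = 12
F (Maxine): max(19, 2, 9) = 19
C (Minnie): min(8, 12, 19) = 8
H (Maxine): max(2, 20, 19) = 20
I (Maxine): max(17, 13, 16) = 17
J (Maxine): max(2, 13, 19) = 19
G (Minnie): min(20, 17, 19) = 17
L (Maxine): max(11, 0, 1) = 11
K (Minnie): min(11, 18, 20) = 11
B (Maxine): max(8, 17, 11) = 17
O (Maxine): max(17, 8, 1) = 17
N (Minnie): min(17, 4, 2) = 2
M (Maxine): max(2, 7, 16) = 16
Root (Minnie): min(17, 16, 9) = 9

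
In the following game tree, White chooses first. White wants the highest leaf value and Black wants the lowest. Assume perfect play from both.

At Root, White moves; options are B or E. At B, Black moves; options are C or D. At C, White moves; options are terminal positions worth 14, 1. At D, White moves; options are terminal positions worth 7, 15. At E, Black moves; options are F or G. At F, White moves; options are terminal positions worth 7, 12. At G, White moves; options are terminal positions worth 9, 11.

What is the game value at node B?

14

C: max(14, 1) = 14
D: max(7, 15) = 15
B: min(14, 15) = 14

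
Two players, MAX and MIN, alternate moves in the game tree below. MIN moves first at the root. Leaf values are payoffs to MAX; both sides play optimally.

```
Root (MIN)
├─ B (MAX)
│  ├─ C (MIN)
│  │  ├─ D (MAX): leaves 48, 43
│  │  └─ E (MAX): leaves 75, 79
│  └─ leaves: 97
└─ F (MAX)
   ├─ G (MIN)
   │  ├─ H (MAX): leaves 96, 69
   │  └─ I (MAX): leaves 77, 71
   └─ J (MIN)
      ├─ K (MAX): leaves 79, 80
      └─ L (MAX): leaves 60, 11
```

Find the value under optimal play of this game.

D (MAX): max(48, 43) = 48
E (MAX): max(75, 79) = 79
C (MIN): min(48, 79) = 48
B (MAX): max(48, 97) = 97
H (MAX): max(96, 69) = 96
I (MAX): max(77, 71) = 77
G (MIN): min(96, 77) = 77
K (MAX): max(79, 80) = 80
L (MAX): max(60, 11) = 60
J (MIN): min(80, 60) = 60
F (MAX): max(77, 60) = 77
Root (MIN): min(97, 77) = 77

77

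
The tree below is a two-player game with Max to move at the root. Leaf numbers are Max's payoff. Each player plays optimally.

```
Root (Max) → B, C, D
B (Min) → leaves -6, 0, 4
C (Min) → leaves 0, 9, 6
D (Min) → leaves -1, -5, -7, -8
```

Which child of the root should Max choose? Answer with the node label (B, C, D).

C

B (Min): min(-6, 0, 4) = -6
C (Min): min(0, 9, 6) = 0
D (Min): min(-1, -5, -7, -8) = -8
Root (Max): max(-6, 0, -8) = 0
Max picks the child with the highest value: C (value 0).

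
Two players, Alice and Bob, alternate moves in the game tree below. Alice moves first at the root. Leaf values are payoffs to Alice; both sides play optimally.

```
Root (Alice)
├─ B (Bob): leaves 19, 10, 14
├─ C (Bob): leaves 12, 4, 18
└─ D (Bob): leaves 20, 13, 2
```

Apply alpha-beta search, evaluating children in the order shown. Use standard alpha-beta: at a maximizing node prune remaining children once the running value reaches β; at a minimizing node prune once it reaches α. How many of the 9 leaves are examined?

8

B [α=-∞,β=+∞]: v=10
C [α=10,β=+∞]: v=4 after child 2 ≤ α → α-cutoff, skip 1
D [α=10,β=+∞]: v=2
Root [α=-∞,β=+∞]: v=10
Leaves evaluated: 8 of 9.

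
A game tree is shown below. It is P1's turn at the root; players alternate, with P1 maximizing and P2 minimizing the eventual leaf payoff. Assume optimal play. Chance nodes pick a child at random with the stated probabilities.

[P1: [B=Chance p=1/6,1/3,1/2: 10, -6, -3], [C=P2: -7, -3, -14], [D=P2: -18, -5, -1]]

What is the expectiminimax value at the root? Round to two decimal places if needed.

B (Chance): 1/6·10 + 1/3·-6 + 1/2·-3 = -1.83
C (P2): min(-7, -3, -14) = -14
D (P2): min(-18, -5, -1) = -18
Root (P1): max(-1.83, -14, -18) = -1.83

-1.83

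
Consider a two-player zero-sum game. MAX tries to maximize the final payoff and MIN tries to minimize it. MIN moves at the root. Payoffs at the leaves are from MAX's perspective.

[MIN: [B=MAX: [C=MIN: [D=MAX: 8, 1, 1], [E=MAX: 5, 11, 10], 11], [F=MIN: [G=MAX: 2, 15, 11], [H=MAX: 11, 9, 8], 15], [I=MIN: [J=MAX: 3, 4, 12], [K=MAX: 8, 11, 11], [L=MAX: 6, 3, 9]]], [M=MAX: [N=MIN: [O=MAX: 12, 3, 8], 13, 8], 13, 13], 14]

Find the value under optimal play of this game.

D (MAX): max(8, 1, 1) = 8
E (MAX): max(5, 11, 10) = 11
C (MIN): min(8, 11, 11) = 8
G (MAX): max(2, 15, 11) = 15
H (MAX): max(11, 9, 8) = 11
F (MIN): min(15, 11, 15) = 11
J (MAX): max(3, 4, 12) = 12
K (MAX): max(8, 11, 11) = 11
L (MAX): max(6, 3, 9) = 9
I (MIN): min(12, 11, 9) = 9
B (MAX): max(8, 11, 9) = 11
O (MAX): max(12, 3, 8) = 12
N (MIN): min(12, 13, 8) = 8
M (MAX): max(8, 13, 13) = 13
Root (MIN): min(11, 13, 14) = 11

11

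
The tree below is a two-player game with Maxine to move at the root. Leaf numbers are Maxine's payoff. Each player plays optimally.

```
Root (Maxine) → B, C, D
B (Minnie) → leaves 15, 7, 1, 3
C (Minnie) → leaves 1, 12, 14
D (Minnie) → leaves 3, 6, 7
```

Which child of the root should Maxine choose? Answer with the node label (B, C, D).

D

B (Minnie): min(15, 7, 1, 3) = 1
C (Minnie): min(1, 12, 14) = 1
D (Minnie): min(3, 6, 7) = 3
Root (Maxine): max(1, 1, 3) = 3
Maxine picks the child with the highest value: D (value 3).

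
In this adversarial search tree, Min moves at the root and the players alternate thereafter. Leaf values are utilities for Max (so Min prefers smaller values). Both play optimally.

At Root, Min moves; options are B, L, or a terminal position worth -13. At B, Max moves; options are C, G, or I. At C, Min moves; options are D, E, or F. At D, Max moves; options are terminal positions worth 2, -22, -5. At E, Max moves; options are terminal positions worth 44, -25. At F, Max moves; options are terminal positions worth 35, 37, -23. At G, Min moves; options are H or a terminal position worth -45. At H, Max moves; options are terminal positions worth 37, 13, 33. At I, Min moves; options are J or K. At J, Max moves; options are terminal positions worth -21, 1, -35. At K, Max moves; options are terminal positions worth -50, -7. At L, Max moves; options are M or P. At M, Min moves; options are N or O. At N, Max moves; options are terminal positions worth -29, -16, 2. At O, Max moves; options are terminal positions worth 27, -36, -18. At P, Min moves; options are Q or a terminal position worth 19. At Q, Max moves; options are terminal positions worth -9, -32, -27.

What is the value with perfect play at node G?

-45

H: max(37, 13, 33) = 37
G: min(37, -45) = -45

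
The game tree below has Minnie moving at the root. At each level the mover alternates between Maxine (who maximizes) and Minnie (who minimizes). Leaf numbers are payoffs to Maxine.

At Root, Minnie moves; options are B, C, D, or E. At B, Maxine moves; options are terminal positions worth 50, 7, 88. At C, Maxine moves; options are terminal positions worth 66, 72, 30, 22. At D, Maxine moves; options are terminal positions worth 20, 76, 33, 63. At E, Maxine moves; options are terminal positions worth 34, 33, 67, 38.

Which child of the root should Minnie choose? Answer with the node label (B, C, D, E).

E

B (Maxine): max(50, 7, 88) = 88
C (Maxine): max(66, 72, 30, 22) = 72
D (Maxine): max(20, 76, 33, 63) = 76
E (Maxine): max(34, 33, 67, 38) = 67
Root (Minnie): min(88, 72, 76, 67) = 67
Minnie picks the child with the lowest value: E (value 67).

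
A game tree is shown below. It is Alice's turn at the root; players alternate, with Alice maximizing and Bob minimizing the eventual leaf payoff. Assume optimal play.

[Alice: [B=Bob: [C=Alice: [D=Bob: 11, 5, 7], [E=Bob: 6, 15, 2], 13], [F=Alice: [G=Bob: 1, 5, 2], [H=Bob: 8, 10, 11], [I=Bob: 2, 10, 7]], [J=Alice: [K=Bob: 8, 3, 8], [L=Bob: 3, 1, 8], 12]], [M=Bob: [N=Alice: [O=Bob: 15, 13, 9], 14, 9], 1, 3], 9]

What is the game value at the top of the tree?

D (Bob): min(11, 5, 7) = 5
E (Bob): min(6, 15, 2) = 2
C (Alice): max(5, 2, 13) = 13
G (Bob): min(1, 5, 2) = 1
H (Bob): min(8, 10, 11) = 8
I (Bob): min(2, 10, 7) = 2
F (Alice): max(1, 8, 2) = 8
K (Bob): min(8, 3, 8) = 3
L (Bob): min(3, 1, 8) = 1
J (Alice): max(3, 1, 12) = 12
B (Bob): min(13, 8, 12) = 8
O (Bob): min(15, 13, 9) = 9
N (Alice): max(9, 14, 9) = 14
M (Bob): min(14, 1, 3) = 1
Root (Alice): max(8, 1, 9) = 9

9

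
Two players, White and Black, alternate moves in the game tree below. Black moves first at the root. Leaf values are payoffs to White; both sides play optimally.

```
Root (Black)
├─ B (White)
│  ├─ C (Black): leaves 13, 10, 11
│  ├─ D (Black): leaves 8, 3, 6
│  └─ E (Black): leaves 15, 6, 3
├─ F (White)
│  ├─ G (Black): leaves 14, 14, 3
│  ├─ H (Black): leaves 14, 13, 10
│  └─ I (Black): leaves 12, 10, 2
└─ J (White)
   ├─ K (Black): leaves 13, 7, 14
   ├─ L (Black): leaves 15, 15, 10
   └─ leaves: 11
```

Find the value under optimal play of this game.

C (Black): min(13, 10, 11) = 10
D (Black): min(8, 3, 6) = 3
E (Black): min(15, 6, 3) = 3
B (White): max(10, 3, 3) = 10
G (Black): min(14, 14, 3) = 3
H (Black): min(14, 13, 10) = 10
I (Black): min(12, 10, 2) = 2
F (White): max(3, 10, 2) = 10
K (Black): min(13, 7, 14) = 7
L (Black): min(15, 15, 10) = 10
J (White): max(7, 10, 11) = 11
Root (Black): min(10, 10, 11) = 10

10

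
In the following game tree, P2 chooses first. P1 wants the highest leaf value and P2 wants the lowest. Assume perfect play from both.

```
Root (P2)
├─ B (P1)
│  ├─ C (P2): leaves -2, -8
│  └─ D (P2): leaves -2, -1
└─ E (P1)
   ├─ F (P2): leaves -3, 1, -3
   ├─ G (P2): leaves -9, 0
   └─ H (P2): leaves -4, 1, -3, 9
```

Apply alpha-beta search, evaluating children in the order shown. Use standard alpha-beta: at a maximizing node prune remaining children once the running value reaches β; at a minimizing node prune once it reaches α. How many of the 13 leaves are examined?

C [α=-∞,β=+∞]: v=-8
D [α=-8,β=+∞]: v=-2
B [α=-∞,β=+∞]: v=-2
F [α=-∞,β=-2]: v=-3
G [α=-3,β=-2]: v=-9 after child 1 ≤ α → α-cutoff, skip 1
H [α=-3,β=-2]: v=-4 after child 1 ≤ α → α-cutoff, skip 3
E [α=-∞,β=-2]: v=-3
Root [α=-∞,β=+∞]: v=-3
Leaves evaluated: 9 of 13.

9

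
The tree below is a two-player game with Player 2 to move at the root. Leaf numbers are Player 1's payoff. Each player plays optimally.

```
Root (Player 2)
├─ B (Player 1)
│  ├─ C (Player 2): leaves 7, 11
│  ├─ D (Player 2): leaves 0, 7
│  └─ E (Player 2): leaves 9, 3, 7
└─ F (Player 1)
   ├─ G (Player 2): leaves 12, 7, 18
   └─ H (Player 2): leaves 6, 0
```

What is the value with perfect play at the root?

C (Player 2): min(7, 11) = 7
D (Player 2): min(0, 7) = 0
E (Player 2): min(9, 3, 7) = 3
B (Player 1): max(7, 0, 3) = 7
G (Player 2): min(12, 7, 18) = 7
H (Player 2): min(6, 0) = 0
F (Player 1): max(7, 0) = 7
Root (Player 2): min(7, 7) = 7

7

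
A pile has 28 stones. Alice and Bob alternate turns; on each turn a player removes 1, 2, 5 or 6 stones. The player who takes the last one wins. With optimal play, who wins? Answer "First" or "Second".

Second

Mark each pile size as W (mover wins) or L (mover loses):
i:   0  1  2  3  4  5  6  7  8  9 10 11 12 13 14 15 16 17 18 19 20 21 22 23 24 25 26 27 28
     L  W  W  L  W  W  W  L  W  W  L  W  W  W  L  W  W  L  W  W  W  L  W  W  L  W  W  W  L
Position 28 is L, so the second player wins.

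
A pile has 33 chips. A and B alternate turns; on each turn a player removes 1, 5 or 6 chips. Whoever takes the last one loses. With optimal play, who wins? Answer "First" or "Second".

First

W/L table (W = player to move can force a win):
i:   0  1  2  3  4  5  6  7  8  9 10 11 12 13 14 15 16 17 18 19 20 21 22 23 24 25 26 27 28 29 30 31 32 33
     W  L  W  L  W  L  W  W  W  W  W  W  L  W  L  W  L  W  W  W  W  W  W  L  W  L  W  L  W  W  W  W  W  W
Position 33 is W, so the first player wins.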